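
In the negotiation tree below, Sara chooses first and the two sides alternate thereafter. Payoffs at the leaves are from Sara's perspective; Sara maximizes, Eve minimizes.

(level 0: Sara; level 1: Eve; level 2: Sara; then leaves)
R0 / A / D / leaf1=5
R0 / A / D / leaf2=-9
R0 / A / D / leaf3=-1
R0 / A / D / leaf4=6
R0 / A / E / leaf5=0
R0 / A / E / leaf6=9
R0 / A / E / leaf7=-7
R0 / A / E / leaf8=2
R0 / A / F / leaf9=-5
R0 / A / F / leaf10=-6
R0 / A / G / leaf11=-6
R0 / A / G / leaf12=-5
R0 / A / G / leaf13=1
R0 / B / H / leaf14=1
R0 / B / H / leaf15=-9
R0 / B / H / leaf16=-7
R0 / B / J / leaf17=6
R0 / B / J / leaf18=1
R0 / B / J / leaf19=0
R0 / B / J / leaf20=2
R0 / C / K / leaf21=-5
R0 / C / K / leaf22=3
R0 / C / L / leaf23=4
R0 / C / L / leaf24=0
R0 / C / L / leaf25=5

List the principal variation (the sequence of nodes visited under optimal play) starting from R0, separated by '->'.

D (Sara): max(5, -9, -1, 6) = 6
E (Sara): max(0, 9, -7, 2) = 9
F (Sara): max(-5, -6) = -5
G (Sara): max(-6, -5, 1) = 1
A (Eve): min(6, 9, -5, 1) = -5
H (Sara): max(1, -9, -7) = 1
J (Sara): max(6, 1, 0, 2) = 6
B (Eve): min(1, 6) = 1
K (Sara): max(-5, 3) = 3
L (Sara): max(4, 0, 5) = 5
C (Eve): min(3, 5) = 3
R0 (Sara): max(-5, 1, 3) = 3
At R0, Sara picks C (highest: 3).
At C, Eve picks K (lowest: 3).
At K, Sara picks leaf22 (highest: 3).
Terminal value 3.

R0 -> C -> K -> leaf22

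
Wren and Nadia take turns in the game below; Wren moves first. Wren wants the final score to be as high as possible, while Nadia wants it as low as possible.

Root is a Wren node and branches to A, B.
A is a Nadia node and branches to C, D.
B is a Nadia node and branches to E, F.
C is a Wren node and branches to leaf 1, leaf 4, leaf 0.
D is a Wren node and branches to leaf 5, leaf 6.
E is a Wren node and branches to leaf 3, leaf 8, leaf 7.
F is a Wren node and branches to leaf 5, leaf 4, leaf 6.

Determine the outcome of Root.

C (Wren): max(1, 4, 0) = 4
D (Wren): max(5, 6) = 6
A (Nadia): min(4, 6) = 4
E (Wren): max(3, 8, 7) = 8
F (Wren): max(5, 4, 6) = 6
B (Nadia): min(8, 6) = 6
Root (Wren): max(4, 6) = 6

6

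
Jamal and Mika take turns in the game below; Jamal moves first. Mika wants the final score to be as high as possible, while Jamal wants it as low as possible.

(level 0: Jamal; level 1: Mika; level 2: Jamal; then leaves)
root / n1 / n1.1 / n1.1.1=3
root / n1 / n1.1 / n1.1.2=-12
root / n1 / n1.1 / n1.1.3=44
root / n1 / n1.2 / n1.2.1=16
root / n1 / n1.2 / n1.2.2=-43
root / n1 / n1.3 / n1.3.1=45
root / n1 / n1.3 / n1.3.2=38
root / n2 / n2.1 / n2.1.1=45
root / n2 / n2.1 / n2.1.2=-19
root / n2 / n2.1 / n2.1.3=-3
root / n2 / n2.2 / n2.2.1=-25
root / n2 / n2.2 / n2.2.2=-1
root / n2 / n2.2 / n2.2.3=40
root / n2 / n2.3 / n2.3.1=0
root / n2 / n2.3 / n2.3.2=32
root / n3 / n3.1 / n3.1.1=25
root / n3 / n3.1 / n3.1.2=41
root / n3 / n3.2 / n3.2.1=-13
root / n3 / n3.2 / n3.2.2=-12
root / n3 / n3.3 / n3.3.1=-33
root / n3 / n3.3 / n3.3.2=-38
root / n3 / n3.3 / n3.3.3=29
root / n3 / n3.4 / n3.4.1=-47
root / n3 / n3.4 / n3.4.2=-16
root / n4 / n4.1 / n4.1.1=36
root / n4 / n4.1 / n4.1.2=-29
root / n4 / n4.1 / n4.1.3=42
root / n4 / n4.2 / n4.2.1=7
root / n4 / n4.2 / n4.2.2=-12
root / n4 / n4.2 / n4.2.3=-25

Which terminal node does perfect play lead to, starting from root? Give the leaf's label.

n1.1 (Jamal): min(3, -12, 44) = -12
n1.2 (Jamal): min(16, -43) = -43
n1.3 (Jamal): min(45, 38) = 38
n1 (Mika): max(-12, -43, 38) = 38
n2.1 (Jamal): min(45, -19, -3) = -19
n2.2 (Jamal): min(-25, -1, 40) = -25
n2.3 (Jamal): min(0, 32) = 0
n2 (Mika): max(-19, -25, 0) = 0
n3.1 (Jamal): min(25, 41) = 25
n3.2 (Jamal): min(-13, -12) = -13
n3.3 (Jamal): min(-33, -38, 29) = -38
n3.4 (Jamal): min(-47, -16) = -47
n3 (Mika): max(25, -13, -38, -47) = 25
n4.1 (Jamal): min(36, -29, 42) = -29
n4.2 (Jamal): min(7, -12, -25) = -25
n4 (Mika): max(-29, -25) = -25
root (Jamal): min(38, 0, 25, -25) = -25
At root, Jamal picks n4 (lowest: -25).
At n4, Mika picks n4.2 (highest: -25).
At n4.2, Jamal picks n4.2.3 (lowest: -25).
Terminal value -25.

n4.2.3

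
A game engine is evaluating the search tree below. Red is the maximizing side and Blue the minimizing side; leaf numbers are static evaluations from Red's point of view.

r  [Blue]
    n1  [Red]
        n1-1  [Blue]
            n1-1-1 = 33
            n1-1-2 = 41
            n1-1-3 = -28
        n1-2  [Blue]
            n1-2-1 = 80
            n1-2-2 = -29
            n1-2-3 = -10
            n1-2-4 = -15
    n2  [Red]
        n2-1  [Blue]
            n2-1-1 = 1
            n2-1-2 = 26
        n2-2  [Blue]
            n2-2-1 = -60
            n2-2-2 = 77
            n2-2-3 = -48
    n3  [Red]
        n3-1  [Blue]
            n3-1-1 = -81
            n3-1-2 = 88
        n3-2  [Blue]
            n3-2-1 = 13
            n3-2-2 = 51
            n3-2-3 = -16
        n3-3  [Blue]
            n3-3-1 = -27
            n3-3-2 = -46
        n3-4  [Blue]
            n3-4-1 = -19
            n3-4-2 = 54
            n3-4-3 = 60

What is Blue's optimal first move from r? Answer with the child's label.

n1-1 (Blue): min(33, 41, -28) = -28
n1-2 (Blue): min(80, -29, -10, -15) = -29
n1 (Red): max(-28, -29) = -28
n2-1 (Blue): min(1, 26) = 1
n2-2 (Blue): min(-60, 77, -48) = -60
n2 (Red): max(1, -60) = 1
n3-1 (Blue): min(-81, 88) = -81
n3-2 (Blue): min(13, 51, -16) = -16
n3-3 (Blue): min(-27, -46) = -46
n3-4 (Blue): min(-19, 54, 60) = -19
n3 (Red): max(-81, -16, -46, -19) = -16
r (Blue): min(-28, 1, -16) = -28
Blue at r wants the lowest of {n1=-28, n2=1, n3=-16}, so chooses n1.

n1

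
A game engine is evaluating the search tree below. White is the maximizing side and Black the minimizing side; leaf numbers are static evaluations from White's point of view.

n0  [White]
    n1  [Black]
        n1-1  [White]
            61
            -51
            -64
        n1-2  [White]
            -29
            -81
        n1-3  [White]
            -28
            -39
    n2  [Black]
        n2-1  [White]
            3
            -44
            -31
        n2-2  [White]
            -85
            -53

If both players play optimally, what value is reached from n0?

-29

n1-1 (White): max(61, -51, -64) = 61
n1-2 (White): max(-29, -81) = -29
n1-3 (White): max(-28, -39) = -28
n1 (Black): min(61, -29, -28) = -29
n2-1 (White): max(3, -44, -31) = 3
n2-2 (White): max(-85, -53) = -53
n2 (Black): min(3, -53) = -53
n0 (White): max(-29, -53) = -29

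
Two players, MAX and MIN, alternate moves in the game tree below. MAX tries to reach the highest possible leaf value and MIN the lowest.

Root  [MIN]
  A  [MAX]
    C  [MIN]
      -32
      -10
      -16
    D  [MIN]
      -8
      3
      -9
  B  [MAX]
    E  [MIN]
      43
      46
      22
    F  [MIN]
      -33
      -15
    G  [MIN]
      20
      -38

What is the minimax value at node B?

E (MIN): min(43, 46, 22) = 22
F (MIN): min(-33, -15) = -33
G (MIN): min(20, -38) = -38
B (MAX): max(22, -33, -38) = 22

22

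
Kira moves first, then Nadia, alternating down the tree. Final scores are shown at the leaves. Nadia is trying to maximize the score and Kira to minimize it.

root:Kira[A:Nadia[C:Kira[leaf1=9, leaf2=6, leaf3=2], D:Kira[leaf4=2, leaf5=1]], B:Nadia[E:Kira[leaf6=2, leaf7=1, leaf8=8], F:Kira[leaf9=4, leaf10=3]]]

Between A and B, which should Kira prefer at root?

A

C (Kira): min(9, 6, 2) = 2
D (Kira): min(2, 1) = 1
A (Nadia): max(2, 1) = 2
E (Kira): min(2, 1, 8) = 1
F (Kira): min(4, 3) = 3
B (Nadia): max(1, 3) = 3
Kira prefers the lower value; A=2, B=3. A is better since 2 < 3.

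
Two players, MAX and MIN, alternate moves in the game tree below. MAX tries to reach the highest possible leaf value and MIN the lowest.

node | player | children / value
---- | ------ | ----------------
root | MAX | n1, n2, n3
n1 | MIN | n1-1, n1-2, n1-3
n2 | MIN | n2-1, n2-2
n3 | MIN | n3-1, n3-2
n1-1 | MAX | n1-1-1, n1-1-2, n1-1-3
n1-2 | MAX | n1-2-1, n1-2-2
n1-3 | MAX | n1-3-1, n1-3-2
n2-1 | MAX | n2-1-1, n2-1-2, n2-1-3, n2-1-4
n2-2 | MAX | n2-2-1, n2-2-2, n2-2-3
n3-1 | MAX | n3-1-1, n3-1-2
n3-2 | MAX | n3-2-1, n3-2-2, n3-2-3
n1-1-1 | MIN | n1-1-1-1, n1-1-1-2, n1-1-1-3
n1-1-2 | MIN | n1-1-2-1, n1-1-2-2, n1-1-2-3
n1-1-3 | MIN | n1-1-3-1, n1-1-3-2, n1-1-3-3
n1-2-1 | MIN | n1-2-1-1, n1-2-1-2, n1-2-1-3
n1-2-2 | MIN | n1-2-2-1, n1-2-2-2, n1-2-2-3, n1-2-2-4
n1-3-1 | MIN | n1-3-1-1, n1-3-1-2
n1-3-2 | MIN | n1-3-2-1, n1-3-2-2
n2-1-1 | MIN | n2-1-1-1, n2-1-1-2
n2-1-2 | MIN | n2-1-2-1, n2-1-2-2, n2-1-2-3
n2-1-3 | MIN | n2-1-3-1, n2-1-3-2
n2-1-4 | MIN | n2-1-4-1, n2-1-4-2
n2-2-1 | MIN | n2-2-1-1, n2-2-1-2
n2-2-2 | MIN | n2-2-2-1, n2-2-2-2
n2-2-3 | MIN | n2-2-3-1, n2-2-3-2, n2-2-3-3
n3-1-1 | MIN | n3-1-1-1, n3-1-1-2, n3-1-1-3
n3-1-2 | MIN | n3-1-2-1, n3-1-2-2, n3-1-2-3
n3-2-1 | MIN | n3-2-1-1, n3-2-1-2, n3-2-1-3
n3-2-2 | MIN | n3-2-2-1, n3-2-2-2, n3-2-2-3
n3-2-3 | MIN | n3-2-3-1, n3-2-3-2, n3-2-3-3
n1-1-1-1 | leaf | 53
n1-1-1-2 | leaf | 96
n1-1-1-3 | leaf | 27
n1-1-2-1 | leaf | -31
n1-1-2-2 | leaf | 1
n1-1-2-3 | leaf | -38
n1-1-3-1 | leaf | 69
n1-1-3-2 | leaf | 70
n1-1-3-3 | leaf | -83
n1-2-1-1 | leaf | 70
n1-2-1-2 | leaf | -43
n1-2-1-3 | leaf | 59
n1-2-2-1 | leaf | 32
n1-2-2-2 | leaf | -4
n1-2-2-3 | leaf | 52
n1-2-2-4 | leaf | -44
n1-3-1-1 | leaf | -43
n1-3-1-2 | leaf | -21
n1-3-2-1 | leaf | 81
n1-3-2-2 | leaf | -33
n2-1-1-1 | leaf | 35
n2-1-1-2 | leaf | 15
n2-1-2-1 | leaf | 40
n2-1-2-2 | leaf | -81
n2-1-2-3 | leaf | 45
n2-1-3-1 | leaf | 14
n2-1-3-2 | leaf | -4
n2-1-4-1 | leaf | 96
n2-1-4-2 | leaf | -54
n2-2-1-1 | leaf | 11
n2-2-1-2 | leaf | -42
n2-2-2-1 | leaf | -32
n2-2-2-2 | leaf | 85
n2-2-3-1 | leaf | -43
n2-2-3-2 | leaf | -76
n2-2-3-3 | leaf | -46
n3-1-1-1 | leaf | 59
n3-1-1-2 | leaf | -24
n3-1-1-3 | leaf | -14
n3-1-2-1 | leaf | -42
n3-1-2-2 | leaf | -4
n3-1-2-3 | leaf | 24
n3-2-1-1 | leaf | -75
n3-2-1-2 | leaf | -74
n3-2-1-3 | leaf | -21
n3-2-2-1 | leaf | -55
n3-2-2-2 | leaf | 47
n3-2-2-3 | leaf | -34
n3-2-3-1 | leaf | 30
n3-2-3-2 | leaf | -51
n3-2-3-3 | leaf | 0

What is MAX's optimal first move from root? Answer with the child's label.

n2

n1-1-1 (MIN): min(53, 96, 27) = 27
n1-1-2 (MIN): min(-31, 1, -38) = -38
n1-1-3 (MIN): min(69, 70, -83) = -83
n1-1 (MAX): max(27, -38, -83) = 27
n1-2-1 (MIN): min(70, -43, 59) = -43
n1-2-2 (MIN): min(32, -4, 52, -44) = -44
n1-2 (MAX): max(-43, -44) = -43
n1-3-1 (MIN): min(-43, -21) = -43
n1-3-2 (MIN): min(81, -33) = -33
n1-3 (MAX): max(-43, -33) = -33
n1 (MIN): min(27, -43, -33) = -43
n2-1-1 (MIN): min(35, 15) = 15
n2-1-2 (MIN): min(40, -81, 45) = -81
n2-1-3 (MIN): min(14, -4) = -4
n2-1-4 (MIN): min(96, -54) = -54
n2-1 (MAX): max(15, -81, -4, -54) = 15
n2-2-1 (MIN): min(11, -42) = -42
n2-2-2 (MIN): min(-32, 85) = -32
n2-2-3 (MIN): min(-43, -76, -46) = -76
n2-2 (MAX): max(-42, -32, -76) = -32
n2 (MIN): min(15, -32) = -32
n3-1-1 (MIN): min(59, -24, -14) = -24
n3-1-2 (MIN): min(-42, -4, 24) = -42
n3-1 (MAX): max(-24, -42) = -24
n3-2-1 (MIN): min(-75, -74, -21) = -75
n3-2-2 (MIN): min(-55, 47, -34) = -55
n3-2-3 (MIN): min(30, -51, 0) = -51
n3-2 (MAX): max(-75, -55, -51) = -51
n3 (MIN): min(-24, -51) = -51
root (MAX): max(-43, -32, -51) = -32
MAX at root wants the highest of {n1=-43, n2=-32, n3=-51}, so chooses n2.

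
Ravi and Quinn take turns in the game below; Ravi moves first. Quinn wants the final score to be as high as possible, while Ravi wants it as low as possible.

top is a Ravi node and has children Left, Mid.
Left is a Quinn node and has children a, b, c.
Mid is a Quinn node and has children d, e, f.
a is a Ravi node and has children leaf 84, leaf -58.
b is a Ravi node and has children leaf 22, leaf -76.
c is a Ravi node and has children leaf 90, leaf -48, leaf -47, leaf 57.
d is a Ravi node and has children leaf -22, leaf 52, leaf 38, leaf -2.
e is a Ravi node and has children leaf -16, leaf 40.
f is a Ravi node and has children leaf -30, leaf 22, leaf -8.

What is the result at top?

a (Ravi): min(84, -58) = -58
b (Ravi): min(22, -76) = -76
c (Ravi): min(90, -48, -47, 57) = -48
Left (Quinn): max(-58, -76, -48) = -48
d (Ravi): min(-22, 52, 38, -2) = -22
e (Ravi): min(-16, 40) = -16
f (Ravi): min(-30, 22, -8) = -30
Mid (Quinn): max(-22, -16, -30) = -16
top (Ravi): min(-48, -16) = -48

-48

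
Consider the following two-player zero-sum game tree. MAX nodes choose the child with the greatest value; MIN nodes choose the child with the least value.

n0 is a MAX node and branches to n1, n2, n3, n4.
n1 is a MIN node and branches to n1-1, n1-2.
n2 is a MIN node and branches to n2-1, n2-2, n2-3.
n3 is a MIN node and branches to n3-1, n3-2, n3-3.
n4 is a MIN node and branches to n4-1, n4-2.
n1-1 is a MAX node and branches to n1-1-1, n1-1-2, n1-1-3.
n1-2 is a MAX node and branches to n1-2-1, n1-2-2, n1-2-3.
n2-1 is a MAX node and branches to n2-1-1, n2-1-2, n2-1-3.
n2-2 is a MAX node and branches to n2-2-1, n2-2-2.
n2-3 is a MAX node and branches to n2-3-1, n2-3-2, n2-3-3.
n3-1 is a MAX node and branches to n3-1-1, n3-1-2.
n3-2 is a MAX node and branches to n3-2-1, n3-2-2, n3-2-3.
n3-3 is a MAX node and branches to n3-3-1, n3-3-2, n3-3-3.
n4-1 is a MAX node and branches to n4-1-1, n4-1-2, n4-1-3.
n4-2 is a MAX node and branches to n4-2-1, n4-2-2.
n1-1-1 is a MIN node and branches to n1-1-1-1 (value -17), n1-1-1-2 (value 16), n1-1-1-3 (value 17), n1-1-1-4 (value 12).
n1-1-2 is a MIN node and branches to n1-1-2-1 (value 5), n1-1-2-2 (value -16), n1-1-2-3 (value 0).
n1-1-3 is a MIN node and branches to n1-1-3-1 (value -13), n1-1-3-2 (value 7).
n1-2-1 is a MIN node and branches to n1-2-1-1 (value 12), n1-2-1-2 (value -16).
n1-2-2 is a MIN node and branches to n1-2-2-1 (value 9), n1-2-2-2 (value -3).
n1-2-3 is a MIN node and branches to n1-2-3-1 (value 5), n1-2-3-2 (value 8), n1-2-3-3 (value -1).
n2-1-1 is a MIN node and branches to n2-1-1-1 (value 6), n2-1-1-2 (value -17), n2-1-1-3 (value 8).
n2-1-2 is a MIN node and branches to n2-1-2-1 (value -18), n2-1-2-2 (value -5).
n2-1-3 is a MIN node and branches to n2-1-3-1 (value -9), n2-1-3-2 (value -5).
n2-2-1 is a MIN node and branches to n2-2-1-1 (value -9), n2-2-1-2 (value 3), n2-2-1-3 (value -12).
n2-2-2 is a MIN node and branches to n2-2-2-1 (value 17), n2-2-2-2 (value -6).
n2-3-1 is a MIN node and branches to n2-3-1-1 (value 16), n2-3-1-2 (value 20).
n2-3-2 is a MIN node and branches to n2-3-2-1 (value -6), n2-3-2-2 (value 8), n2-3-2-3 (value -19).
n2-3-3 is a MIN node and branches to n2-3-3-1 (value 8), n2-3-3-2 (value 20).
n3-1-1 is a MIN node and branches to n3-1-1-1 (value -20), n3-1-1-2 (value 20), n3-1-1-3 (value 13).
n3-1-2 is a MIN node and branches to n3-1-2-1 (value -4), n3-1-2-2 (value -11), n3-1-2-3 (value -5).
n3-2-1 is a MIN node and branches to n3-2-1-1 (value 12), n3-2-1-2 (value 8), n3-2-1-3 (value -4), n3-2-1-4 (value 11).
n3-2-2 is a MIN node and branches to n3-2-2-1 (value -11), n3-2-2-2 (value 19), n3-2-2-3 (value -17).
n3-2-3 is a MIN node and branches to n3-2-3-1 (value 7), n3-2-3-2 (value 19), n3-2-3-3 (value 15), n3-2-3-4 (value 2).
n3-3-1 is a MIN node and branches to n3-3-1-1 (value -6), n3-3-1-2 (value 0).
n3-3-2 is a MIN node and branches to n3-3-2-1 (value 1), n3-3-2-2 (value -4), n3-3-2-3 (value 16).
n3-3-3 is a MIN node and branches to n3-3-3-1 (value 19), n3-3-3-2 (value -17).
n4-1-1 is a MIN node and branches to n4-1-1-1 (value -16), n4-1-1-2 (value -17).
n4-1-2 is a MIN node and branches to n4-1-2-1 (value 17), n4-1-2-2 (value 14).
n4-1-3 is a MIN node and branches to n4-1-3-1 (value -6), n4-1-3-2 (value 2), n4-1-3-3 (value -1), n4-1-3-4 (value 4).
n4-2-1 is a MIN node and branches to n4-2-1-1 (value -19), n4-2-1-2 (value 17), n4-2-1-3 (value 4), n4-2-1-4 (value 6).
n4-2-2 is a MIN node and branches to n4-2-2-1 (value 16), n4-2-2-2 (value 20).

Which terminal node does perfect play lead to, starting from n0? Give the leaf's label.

n4-1-2-2

n1-1-1 (MIN): min(-17, 16, 17, 12) = -17
n1-1-2 (MIN): min(5, -16, 0) = -16
n1-1-3 (MIN): min(-13, 7) = -13
n1-1 (MAX): max(-17, -16, -13) = -13
n1-2-1 (MIN): min(12, -16) = -16
n1-2-2 (MIN): min(9, -3) = -3
n1-2-3 (MIN): min(5, 8, -1) = -1
n1-2 (MAX): max(-16, -3, -1) = -1
n1 (MIN): min(-13, -1) = -13
n2-1-1 (MIN): min(6, -17, 8) = -17
n2-1-2 (MIN): min(-18, -5) = -18
n2-1-3 (MIN): min(-9, -5) = -9
n2-1 (MAX): max(-17, -18, -9) = -9
n2-2-1 (MIN): min(-9, 3, -12) = -12
n2-2-2 (MIN): min(17, -6) = -6
n2-2 (MAX): max(-12, -6) = -6
n2-3-1 (MIN): min(16, 20) = 16
n2-3-2 (MIN): min(-6, 8, -19) = -19
n2-3-3 (MIN): min(8, 20) = 8
n2-3 (MAX): max(16, -19, 8) = 16
n2 (MIN): min(-9, -6, 16) = -9
n3-1-1 (MIN): min(-20, 20, 13) = -20
n3-1-2 (MIN): min(-4, -11, -5) = -11
n3-1 (MAX): max(-20, -11) = -11
n3-2-1 (MIN): min(12, 8, -4, 11) = -4
n3-2-2 (MIN): min(-11, 19, -17) = -17
n3-2-3 (MIN): min(7, 19, 15, 2) = 2
n3-2 (MAX): max(-4, -17, 2) = 2
n3-3-1 (MIN): min(-6, 0) = -6
n3-3-2 (MIN): min(1, -4, 16) = -4
n3-3-3 (MIN): min(19, -17) = -17
n3-3 (MAX): max(-6, -4, -17) = -4
n3 (MIN): min(-11, 2, -4) = -11
n4-1-1 (MIN): min(-16, -17) = -17
n4-1-2 (MIN): min(17, 14) = 14
n4-1-3 (MIN): min(-6, 2, -1, 4) = -6
n4-1 (MAX): max(-17, 14, -6) = 14
n4-2-1 (MIN): min(-19, 17, 4, 6) = -19
n4-2-2 (MIN): min(16, 20) = 16
n4-2 (MAX): max(-19, 16) = 16
n4 (MIN): min(14, 16) = 14
n0 (MAX): max(-13, -9, -11, 14) = 14
At n0, MAX picks n4 (highest: 14).
At n4, MIN picks n4-1 (lowest: 14).
At n4-1, MAX picks n4-1-2 (highest: 14).
At n4-1-2, MIN picks n4-1-2-2 (lowest: 14).
Terminal value 14.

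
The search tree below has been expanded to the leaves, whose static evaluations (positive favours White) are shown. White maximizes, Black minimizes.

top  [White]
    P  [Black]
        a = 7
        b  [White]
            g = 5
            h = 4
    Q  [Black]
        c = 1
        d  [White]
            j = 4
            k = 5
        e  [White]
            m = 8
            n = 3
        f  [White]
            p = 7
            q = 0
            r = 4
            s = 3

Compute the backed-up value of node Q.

d (White): max(4, 5) = 5
e (White): max(8, 3) = 8
f (White): max(7, 0, 4, 3) = 7
Q (Black): min(1, 5, 8, 7) = 1

1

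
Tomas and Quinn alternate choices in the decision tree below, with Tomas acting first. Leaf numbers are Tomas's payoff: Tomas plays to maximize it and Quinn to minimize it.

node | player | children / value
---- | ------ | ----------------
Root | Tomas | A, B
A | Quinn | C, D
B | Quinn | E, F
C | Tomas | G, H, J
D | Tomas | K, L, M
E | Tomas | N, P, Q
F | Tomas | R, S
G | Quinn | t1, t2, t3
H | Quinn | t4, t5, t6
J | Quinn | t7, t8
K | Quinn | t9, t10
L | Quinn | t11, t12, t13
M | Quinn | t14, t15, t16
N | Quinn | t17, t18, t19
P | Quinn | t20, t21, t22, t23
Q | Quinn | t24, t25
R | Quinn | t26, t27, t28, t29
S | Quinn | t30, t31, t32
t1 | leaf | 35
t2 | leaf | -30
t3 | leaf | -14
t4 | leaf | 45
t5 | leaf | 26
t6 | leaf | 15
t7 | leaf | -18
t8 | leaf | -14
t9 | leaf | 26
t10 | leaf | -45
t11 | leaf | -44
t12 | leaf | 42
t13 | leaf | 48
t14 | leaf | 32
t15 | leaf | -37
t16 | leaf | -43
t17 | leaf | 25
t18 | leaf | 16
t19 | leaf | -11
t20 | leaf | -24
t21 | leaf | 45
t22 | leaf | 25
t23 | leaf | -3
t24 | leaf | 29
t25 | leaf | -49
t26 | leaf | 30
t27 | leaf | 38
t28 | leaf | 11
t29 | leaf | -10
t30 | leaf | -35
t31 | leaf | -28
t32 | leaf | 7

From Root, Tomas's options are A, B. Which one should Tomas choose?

B

G (Quinn): min(35, -30, -14) = -30
H (Quinn): min(45, 26, 15) = 15
J (Quinn): min(-18, -14) = -18
C (Tomas): max(-30, 15, -18) = 15
K (Quinn): min(26, -45) = -45
L (Quinn): min(-44, 42, 48) = -44
M (Quinn): min(32, -37, -43) = -43
D (Tomas): max(-45, -44, -43) = -43
A (Quinn): min(15, -43) = -43
N (Quinn): min(25, 16, -11) = -11
P (Quinn): min(-24, 45, 25, -3) = -24
Q (Quinn): min(29, -49) = -49
E (Tomas): max(-11, -24, -49) = -11
R (Quinn): min(30, 38, 11, -10) = -10
S (Quinn): min(-35, -28, 7) = -35
F (Tomas): max(-10, -35) = -10
B (Quinn): min(-11, -10) = -11
Root (Tomas): max(-43, -11) = -11
Tomas at Root wants the highest of {A=-43, B=-11}, so chooses B.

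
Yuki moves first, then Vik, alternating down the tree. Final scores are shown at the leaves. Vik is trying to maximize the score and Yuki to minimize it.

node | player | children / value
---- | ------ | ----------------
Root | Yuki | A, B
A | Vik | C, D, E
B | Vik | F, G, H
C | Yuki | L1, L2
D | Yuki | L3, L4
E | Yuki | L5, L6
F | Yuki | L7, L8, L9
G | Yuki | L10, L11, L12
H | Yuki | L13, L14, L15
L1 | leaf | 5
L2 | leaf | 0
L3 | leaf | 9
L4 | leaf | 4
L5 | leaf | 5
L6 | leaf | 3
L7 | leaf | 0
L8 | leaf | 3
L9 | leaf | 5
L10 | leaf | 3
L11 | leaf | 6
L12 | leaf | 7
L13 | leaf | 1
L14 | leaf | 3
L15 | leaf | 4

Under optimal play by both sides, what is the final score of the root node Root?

3

C (Yuki): min(5, 0) = 0
D (Yuki): min(9, 4) = 4
E (Yuki): min(5, 3) = 3
A (Vik): max(0, 4, 3) = 4
F (Yuki): min(0, 3, 5) = 0
G (Yuki): min(3, 6, 7) = 3
H (Yuki): min(1, 3, 4) = 1
B (Vik): max(0, 3, 1) = 3
Root (Yuki): min(4, 3) = 3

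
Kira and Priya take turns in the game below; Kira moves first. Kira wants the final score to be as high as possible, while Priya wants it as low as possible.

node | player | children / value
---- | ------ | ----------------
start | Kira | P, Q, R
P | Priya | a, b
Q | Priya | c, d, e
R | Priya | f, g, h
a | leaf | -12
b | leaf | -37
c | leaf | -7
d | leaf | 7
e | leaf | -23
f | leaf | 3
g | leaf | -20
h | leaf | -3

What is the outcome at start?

-20

P (Priya): min(-12, -37) = -37
Q (Priya): min(-7, 7, -23) = -23
R (Priya): min(3, -20, -3) = -20
start (Kira): max(-37, -23, -20) = -20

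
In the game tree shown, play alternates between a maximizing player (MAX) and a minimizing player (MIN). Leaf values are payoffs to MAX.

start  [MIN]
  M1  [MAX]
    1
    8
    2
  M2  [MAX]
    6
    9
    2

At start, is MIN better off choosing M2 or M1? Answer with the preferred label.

M2 (MAX): max(6, 9, 2) = 9
M1 (MAX): max(1, 8, 2) = 8
MIN prefers the lower value; M2=9, M1=8. M1 is better since 8 < 9.

M1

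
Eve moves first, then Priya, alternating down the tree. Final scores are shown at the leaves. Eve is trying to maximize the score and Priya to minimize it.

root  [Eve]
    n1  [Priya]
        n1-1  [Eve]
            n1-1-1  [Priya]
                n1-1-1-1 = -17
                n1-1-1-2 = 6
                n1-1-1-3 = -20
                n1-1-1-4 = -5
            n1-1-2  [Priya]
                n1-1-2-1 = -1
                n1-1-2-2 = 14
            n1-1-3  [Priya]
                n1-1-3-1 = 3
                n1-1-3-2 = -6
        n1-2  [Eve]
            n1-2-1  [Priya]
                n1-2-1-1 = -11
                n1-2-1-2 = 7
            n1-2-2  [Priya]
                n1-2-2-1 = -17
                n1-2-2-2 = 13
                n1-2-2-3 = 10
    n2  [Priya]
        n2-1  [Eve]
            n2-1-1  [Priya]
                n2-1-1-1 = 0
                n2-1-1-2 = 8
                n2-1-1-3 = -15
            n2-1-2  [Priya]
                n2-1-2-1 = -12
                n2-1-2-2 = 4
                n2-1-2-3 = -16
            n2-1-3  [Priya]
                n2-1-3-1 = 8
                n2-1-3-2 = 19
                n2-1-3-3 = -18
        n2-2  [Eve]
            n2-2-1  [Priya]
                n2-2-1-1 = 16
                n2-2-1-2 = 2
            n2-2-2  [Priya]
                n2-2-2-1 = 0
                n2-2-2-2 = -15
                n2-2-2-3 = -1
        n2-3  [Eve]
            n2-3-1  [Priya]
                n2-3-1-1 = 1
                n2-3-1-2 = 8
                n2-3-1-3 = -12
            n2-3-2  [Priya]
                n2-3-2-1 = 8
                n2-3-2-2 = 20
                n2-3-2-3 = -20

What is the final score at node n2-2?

2

n2-2-1 (Priya): min(16, 2) = 2
n2-2-2 (Priya): min(0, -15, -1) = -15
n2-2 (Eve): max(2, -15) = 2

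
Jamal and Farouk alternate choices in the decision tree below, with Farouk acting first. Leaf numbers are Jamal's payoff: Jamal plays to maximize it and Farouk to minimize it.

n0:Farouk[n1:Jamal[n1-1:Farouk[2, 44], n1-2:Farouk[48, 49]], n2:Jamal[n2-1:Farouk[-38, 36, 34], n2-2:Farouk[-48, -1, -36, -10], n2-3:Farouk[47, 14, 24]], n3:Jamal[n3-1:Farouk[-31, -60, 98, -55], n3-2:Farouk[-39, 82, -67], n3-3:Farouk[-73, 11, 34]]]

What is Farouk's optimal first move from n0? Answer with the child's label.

n3

n1-1 (Farouk): min(2, 44) = 2
n1-2 (Farouk): min(48, 49) = 48
n1 (Jamal): max(2, 48) = 48
n2-1 (Farouk): min(-38, 36, 34) = -38
n2-2 (Farouk): min(-48, -1, -36, -10) = -48
n2-3 (Farouk): min(47, 14, 24) = 14
n2 (Jamal): max(-38, -48, 14) = 14
n3-1 (Farouk): min(-31, -60, 98, -55) = -60
n3-2 (Farouk): min(-39, 82, -67) = -67
n3-3 (Farouk): min(-73, 11, 34) = -73
n3 (Jamal): max(-60, -67, -73) = -60
n0 (Farouk): min(48, 14, -60) = -60
Farouk at n0 wants the lowest of {n1=48, n2=14, n3=-60}, so chooses n3.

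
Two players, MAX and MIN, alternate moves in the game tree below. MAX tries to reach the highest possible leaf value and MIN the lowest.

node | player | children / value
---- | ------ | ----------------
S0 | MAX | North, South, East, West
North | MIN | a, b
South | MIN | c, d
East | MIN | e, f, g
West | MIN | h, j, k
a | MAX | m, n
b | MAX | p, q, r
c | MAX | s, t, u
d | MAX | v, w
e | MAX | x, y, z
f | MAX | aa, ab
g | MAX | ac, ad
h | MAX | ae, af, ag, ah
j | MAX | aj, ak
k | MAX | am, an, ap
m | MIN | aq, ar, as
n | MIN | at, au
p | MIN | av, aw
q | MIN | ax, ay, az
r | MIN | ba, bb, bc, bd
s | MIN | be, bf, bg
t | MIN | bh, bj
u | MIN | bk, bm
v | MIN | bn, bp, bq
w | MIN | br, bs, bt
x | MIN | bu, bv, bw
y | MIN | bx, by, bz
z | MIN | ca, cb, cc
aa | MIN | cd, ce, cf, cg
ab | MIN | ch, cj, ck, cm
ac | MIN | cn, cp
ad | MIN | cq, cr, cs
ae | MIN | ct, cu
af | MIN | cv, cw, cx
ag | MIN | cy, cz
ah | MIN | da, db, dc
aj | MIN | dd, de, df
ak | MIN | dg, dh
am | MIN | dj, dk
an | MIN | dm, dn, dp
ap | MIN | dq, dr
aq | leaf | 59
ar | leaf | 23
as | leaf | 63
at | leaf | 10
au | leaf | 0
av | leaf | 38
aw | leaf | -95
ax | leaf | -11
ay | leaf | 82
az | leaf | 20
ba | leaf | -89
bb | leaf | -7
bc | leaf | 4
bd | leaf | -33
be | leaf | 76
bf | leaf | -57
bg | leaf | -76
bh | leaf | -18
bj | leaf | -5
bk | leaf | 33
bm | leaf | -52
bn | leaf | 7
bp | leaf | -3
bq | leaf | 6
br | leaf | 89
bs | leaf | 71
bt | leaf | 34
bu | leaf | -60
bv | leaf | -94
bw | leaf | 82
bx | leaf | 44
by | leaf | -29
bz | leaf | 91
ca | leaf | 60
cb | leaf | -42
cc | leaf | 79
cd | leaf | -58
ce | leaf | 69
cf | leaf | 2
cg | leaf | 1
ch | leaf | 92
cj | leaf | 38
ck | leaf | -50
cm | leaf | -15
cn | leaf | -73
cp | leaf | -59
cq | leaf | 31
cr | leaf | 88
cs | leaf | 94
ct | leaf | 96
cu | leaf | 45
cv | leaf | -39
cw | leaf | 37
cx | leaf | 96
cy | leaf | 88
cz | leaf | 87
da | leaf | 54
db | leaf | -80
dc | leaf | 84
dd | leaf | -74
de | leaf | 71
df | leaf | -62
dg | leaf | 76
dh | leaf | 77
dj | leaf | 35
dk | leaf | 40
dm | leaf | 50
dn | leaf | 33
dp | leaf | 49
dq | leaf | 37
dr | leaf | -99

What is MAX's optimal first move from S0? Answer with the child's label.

m (MIN): min(59, 23, 63) = 23
n (MIN): min(10, 0) = 0
a (MAX): max(23, 0) = 23
p (MIN): min(38, -95) = -95
q (MIN): min(-11, 82, 20) = -11
r (MIN): min(-89, -7, 4, -33) = -89
b (MAX): max(-95, -11, -89) = -11
North (MIN): min(23, -11) = -11
s (MIN): min(76, -57, -76) = -76
t (MIN): min(-18, -5) = -18
u (MIN): min(33, -52) = -52
c (MAX): max(-76, -18, -52) = -18
v (MIN): min(7, -3, 6) = -3
w (MIN): min(89, 71, 34) = 34
d (MAX): max(-3, 34) = 34
South (MIN): min(-18, 34) = -18
x (MIN): min(-60, -94, 82) = -94
y (MIN): min(44, -29, 91) = -29
z (MIN): min(60, -42, 79) = -42
e (MAX): max(-94, -29, -42) = -29
aa (MIN): min(-58, 69, 2, 1) = -58
ab (MIN): min(92, 38, -50, -15) = -50
f (MAX): max(-58, -50) = -50
ac (MIN): min(-73, -59) = -73
ad (MIN): min(31, 88, 94) = 31
g (MAX): max(-73, 31) = 31
East (MIN): min(-29, -50, 31) = -50
ae (MIN): min(96, 45) = 45
af (MIN): min(-39, 37, 96) = -39
ag (MIN): min(88, 87) = 87
ah (MIN): min(54, -80, 84) = -80
h (MAX): max(45, -39, 87, -80) = 87
aj (MIN): min(-74, 71, -62) = -74
ak (MIN): min(76, 77) = 76
j (MAX): max(-74, 76) = 76
am (MIN): min(35, 40) = 35
an (MIN): min(50, 33, 49) = 33
ap (MIN): min(37, -99) = -99
k (MAX): max(35, 33, -99) = 35
West (MIN): min(87, 76, 35) = 35
S0 (MAX): max(-11, -18, -50, 35) = 35
MAX at S0 wants the highest of {North=-11, South=-18, East=-50, West=35}, so chooses West.

West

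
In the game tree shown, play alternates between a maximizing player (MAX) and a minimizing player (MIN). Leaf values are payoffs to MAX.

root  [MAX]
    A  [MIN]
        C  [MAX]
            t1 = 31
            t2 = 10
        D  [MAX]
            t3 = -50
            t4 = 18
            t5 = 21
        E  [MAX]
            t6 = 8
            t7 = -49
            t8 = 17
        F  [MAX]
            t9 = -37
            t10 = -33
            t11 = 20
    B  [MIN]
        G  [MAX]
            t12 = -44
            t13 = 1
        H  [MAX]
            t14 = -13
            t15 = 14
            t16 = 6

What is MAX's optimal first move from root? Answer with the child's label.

A

C (MAX): max(31, 10) = 31
D (MAX): max(-50, 18, 21) = 21
E (MAX): max(8, -49, 17) = 17
F (MAX): max(-37, -33, 20) = 20
A (MIN): min(31, 21, 17, 20) = 17
G (MAX): max(-44, 1) = 1
H (MAX): max(-13, 14, 6) = 14
B (MIN): min(1, 14) = 1
root (MAX): max(17, 1) = 17
MAX at root wants the highest of {A=17, B=1}, so chooses A.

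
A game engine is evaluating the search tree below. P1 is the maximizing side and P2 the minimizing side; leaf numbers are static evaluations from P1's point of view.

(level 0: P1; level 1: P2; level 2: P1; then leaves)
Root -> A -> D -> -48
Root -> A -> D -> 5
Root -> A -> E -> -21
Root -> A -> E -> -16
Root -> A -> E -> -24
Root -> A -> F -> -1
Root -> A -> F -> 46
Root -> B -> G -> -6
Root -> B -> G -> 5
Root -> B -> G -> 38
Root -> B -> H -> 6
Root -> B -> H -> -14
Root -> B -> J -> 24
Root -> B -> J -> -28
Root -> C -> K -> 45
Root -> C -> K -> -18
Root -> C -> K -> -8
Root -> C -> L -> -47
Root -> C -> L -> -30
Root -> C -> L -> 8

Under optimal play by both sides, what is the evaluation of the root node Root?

8

D (P1): max(-48, 5) = 5
E (P1): max(-21, -16, -24) = -16
F (P1): max(-1, 46) = 46
A (P2): min(5, -16, 46) = -16
G (P1): max(-6, 5, 38) = 38
H (P1): max(6, -14) = 6
J (P1): max(24, -28) = 24
B (P2): min(38, 6, 24) = 6
K (P1): max(45, -18, -8) = 45
L (P1): max(-47, -30, 8) = 8
C (P2): min(45, 8) = 8
Root (P1): max(-16, 6, 8) = 8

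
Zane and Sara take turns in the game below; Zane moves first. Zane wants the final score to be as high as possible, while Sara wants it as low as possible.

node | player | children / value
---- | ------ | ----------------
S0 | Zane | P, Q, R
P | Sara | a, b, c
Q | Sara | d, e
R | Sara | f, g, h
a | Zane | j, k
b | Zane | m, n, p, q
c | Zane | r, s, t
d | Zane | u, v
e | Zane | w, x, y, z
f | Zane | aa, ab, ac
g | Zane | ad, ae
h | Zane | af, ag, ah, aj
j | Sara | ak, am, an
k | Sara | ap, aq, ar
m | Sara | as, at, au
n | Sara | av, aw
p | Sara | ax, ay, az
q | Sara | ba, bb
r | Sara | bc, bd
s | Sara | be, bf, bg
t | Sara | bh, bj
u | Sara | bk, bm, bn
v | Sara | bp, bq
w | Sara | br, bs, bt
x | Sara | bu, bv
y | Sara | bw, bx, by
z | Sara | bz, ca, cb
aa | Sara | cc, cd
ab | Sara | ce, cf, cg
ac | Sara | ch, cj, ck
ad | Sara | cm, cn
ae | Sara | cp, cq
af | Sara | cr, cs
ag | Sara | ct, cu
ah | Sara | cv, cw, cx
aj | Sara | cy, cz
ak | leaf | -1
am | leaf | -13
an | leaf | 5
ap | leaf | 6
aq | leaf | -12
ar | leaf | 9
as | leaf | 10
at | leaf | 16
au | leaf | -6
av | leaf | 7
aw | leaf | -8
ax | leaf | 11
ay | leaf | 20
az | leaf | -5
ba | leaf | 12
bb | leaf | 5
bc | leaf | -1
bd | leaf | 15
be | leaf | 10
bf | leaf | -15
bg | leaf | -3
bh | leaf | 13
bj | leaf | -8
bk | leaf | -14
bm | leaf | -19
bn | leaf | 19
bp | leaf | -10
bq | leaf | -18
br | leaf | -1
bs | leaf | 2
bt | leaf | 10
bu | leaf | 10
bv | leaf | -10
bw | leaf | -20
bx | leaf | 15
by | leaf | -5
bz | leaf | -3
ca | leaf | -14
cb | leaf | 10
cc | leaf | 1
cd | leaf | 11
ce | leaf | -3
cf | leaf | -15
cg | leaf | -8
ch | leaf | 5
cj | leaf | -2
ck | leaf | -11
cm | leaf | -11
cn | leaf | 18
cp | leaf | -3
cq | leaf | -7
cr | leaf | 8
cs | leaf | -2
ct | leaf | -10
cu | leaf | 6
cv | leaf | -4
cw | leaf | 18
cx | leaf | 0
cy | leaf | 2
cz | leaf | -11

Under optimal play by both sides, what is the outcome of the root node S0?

-7

j (Sara): min(-1, -13, 5) = -13
k (Sara): min(6, -12, 9) = -12
a (Zane): max(-13, -12) = -12
m (Sara): min(10, 16, -6) = -6
n (Sara): min(7, -8) = -8
p (Sara): min(11, 20, -5) = -5
q (Sara): min(12, 5) = 5
b (Zane): max(-6, -8, -5, 5) = 5
r (Sara): min(-1, 15) = -1
s (Sara): min(10, -15, -3) = -15
t (Sara): min(13, -8) = -8
c (Zane): max(-1, -15, -8) = -1
P (Sara): min(-12, 5, -1) = -12
u (Sara): min(-14, -19, 19) = -19
v (Sara): min(-10, -18) = -18
d (Zane): max(-19, -18) = -18
w (Sara): min(-1, 2, 10) = -1
x (Sara): min(10, -10) = -10
y (Sara): min(-20, 15, -5) = -20
z (Sara): min(-3, -14, 10) = -14
e (Zane): max(-1, -10, -20, -14) = -1
Q (Sara): min(-18, -1) = -18
aa (Sara): min(1, 11) = 1
ab (Sara): min(-3, -15, -8) = -15
ac (Sara): min(5, -2, -11) = -11
f (Zane): max(1, -15, -11) = 1
ad (Sara): min(-11, 18) = -11
ae (Sara): min(-3, -7) = -7
g (Zane): max(-11, -7) = -7
af (Sara): min(8, -2) = -2
ag (Sara): min(-10, 6) = -10
ah (Sara): min(-4, 18, 0) = -4
aj (Sara): min(2, -11) = -11
h (Zane): max(-2, -10, -4, -11) = -2
R (Sara): min(1, -7, -2) = -7
S0 (Zane): max(-12, -18, -7) = -7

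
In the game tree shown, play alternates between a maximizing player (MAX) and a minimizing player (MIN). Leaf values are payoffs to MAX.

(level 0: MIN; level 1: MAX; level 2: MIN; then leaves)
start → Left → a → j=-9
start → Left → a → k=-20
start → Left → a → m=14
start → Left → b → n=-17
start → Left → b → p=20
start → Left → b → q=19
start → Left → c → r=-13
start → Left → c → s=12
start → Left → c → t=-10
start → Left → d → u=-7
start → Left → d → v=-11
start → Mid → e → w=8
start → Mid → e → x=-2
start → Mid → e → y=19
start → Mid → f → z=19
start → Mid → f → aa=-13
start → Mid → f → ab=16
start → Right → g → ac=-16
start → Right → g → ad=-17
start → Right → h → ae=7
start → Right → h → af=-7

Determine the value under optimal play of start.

-11

a (MIN): min(-9, -20, 14) = -20
b (MIN): min(-17, 20, 19) = -17
c (MIN): min(-13, 12, -10) = -13
d (MIN): min(-7, -11) = -11
Left (MAX): max(-20, -17, -13, -11) = -11
e (MIN): min(8, -2, 19) = -2
f (MIN): min(19, -13, 16) = -13
Mid (MAX): max(-2, -13) = -2
g (MIN): min(-16, -17) = -17
h (MIN): min(7, -7) = -7
Right (MAX): max(-17, -7) = -7
start (MIN): min(-11, -2, -7) = -11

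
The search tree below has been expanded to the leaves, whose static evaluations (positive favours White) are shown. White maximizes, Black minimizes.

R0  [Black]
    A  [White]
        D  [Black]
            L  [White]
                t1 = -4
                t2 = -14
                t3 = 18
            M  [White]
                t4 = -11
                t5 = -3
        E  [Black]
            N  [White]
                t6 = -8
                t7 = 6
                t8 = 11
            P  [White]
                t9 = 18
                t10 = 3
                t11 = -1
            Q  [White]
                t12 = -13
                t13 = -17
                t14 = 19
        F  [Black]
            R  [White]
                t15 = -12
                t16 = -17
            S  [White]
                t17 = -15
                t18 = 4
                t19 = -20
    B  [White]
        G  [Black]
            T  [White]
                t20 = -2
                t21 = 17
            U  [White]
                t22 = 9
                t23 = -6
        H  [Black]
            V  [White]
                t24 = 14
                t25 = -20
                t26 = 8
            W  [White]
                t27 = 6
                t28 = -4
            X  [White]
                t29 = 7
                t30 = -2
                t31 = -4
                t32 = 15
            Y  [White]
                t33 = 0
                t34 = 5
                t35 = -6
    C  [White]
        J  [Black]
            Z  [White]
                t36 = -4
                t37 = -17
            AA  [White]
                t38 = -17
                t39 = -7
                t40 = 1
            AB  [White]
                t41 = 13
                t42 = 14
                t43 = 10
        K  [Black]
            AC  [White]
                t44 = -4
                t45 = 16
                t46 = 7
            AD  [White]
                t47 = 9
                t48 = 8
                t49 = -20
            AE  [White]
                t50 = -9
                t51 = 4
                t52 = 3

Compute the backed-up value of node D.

L (White): max(-4, -14, 18) = 18
M (White): max(-11, -3) = -3
D (Black): min(18, -3) = -3

-3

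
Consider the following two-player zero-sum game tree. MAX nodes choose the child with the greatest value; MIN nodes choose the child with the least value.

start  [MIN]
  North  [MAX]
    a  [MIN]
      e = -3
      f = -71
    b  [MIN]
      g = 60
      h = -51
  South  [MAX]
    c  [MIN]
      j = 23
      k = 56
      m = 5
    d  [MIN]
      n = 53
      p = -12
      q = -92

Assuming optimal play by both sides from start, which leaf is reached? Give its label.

h

a (MIN): min(-3, -71) = -71
b (MIN): min(60, -51) = -51
North (MAX): max(-71, -51) = -51
c (MIN): min(23, 56, 5) = 5
d (MIN): min(53, -12, -92) = -92
South (MAX): max(5, -92) = 5
start (MIN): min(-51, 5) = -51
At start, MIN picks North (lowest: -51).
At North, MAX picks b (highest: -51).
At b, MIN picks h (lowest: -51).
Terminal value -51.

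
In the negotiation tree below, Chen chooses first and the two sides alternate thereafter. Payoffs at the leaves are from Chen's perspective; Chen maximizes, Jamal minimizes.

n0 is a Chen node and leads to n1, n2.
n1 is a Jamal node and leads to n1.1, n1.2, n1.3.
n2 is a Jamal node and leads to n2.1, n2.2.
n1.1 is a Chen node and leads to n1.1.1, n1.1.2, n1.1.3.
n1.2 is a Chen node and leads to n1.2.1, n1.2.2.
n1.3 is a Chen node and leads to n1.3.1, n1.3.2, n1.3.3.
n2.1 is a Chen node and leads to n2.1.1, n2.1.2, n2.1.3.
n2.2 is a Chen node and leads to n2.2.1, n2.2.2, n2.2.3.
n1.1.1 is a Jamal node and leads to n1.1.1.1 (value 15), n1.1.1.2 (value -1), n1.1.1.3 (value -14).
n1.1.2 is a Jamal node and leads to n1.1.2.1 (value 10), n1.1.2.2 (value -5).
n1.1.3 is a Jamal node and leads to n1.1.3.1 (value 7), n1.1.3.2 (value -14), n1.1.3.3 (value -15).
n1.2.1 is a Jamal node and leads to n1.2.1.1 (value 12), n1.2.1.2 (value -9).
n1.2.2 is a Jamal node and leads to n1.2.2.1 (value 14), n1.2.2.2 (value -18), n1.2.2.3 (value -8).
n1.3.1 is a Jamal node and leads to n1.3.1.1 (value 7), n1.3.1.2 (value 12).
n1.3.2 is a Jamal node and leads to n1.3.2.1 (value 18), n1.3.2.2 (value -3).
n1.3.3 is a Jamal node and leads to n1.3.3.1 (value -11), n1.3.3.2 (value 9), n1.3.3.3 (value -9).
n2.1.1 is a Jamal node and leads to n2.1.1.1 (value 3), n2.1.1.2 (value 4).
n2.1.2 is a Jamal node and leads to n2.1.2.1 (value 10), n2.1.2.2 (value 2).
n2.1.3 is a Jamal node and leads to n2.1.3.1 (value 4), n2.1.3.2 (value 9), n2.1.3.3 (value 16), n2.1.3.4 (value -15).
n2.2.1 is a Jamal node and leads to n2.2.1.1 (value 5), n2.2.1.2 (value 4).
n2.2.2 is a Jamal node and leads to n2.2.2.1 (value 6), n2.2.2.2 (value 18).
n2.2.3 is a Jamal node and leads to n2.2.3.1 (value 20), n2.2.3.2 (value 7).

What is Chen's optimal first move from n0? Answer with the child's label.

n1.1.1 (Jamal): min(15, -1, -14) = -14
n1.1.2 (Jamal): min(10, -5) = -5
n1.1.3 (Jamal): min(7, -14, -15) = -15
n1.1 (Chen): max(-14, -5, -15) = -5
n1.2.1 (Jamal): min(12, -9) = -9
n1.2.2 (Jamal): min(14, -18, -8) = -18
n1.2 (Chen): max(-9, -18) = -9
n1.3.1 (Jamal): min(7, 12) = 7
n1.3.2 (Jamal): min(18, -3) = -3
n1.3.3 (Jamal): min(-11, 9, -9) = -11
n1.3 (Chen): max(7, -3, -11) = 7
n1 (Jamal): min(-5, -9, 7) = -9
n2.1.1 (Jamal): min(3, 4) = 3
n2.1.2 (Jamal): min(10, 2) = 2
n2.1.3 (Jamal): min(4, 9, 16, -15) = -15
n2.1 (Chen): max(3, 2, -15) = 3
n2.2.1 (Jamal): min(5, 4) = 4
n2.2.2 (Jamal): min(6, 18) = 6
n2.2.3 (Jamal): min(20, 7) = 7
n2.2 (Chen): max(4, 6, 7) = 7
n2 (Jamal): min(3, 7) = 3
n0 (Chen): max(-9, 3) = 3
Chen at n0 wants the highest of {n1=-9, n2=3}, so chooses n2.

n2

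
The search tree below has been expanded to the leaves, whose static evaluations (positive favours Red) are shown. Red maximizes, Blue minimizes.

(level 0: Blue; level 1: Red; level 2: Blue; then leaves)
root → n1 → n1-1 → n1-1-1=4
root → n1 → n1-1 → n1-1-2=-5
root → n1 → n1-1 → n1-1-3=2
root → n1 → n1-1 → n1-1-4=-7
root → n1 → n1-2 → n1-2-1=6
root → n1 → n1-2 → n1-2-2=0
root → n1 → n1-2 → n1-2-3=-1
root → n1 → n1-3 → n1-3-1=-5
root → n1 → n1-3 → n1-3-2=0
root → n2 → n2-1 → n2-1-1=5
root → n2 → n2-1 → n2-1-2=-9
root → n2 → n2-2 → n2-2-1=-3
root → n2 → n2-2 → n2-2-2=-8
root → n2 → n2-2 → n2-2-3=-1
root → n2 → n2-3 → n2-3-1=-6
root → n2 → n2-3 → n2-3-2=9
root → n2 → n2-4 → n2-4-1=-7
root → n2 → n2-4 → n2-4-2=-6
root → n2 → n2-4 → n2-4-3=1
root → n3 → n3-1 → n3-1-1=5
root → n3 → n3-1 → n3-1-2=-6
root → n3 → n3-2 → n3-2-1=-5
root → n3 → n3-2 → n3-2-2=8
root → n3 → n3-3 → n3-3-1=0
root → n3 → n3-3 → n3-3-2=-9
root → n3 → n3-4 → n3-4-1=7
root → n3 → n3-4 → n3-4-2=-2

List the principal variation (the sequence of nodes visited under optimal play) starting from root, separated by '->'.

root -> n2 -> n2-3 -> n2-3-1

n1-1 (Blue): min(4, -5, 2, -7) = -7
n1-2 (Blue): min(6, 0, -1) = -1
n1-3 (Blue): min(-5, 0) = -5
n1 (Red): max(-7, -1, -5) = -1
n2-1 (Blue): min(5, -9) = -9
n2-2 (Blue): min(-3, -8, -1) = -8
n2-3 (Blue): min(-6, 9) = -6
n2-4 (Blue): min(-7, -6, 1) = -7
n2 (Red): max(-9, -8, -6, -7) = -6
n3-1 (Blue): min(5, -6) = -6
n3-2 (Blue): min(-5, 8) = -5
n3-3 (Blue): min(0, -9) = -9
n3-4 (Blue): min(7, -2) = -2
n3 (Red): max(-6, -5, -9, -2) = -2
root (Blue): min(-1, -6, -2) = -6
At root, Blue picks n2 (lowest: -6).
At n2, Red picks n2-3 (highest: -6).
At n2-3, Blue picks n2-3-1 (lowest: -6).
Terminal value -6.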